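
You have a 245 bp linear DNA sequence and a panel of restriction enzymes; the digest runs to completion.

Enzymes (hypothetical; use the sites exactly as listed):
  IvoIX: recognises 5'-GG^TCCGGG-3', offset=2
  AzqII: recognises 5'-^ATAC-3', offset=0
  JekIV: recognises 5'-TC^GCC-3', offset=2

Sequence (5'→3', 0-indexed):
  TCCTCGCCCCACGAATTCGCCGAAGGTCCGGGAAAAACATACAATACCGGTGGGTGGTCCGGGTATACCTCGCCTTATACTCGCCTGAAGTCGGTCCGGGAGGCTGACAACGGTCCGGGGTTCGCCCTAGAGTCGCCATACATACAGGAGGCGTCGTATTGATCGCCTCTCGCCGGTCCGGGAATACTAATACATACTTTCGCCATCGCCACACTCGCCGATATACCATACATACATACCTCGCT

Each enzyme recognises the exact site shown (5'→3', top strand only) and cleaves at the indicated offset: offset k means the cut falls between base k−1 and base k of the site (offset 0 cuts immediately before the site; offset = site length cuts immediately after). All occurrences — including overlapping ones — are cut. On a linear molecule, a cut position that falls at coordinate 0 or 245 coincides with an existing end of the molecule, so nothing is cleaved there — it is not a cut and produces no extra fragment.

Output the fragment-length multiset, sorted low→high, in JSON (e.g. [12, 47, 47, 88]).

[3,4,4,4,4,5,5,5,5,5,6,6,6,6,7,7,7,7,8,8,9,10,10,11,12,12,13,14,19,23]

Site scan:
  IvoIX (GGTCCGGG, off=2): starts [24, 55, 92, 111, 174] → cuts [26, 57, 94, 113, 176]
  AzqII (ATAC, off=0): starts [38, 43, 64, 76, 137, 141, 183, 189, 193, 222, 227, 231, 235] → cuts [38, 43, 64, 76, 137, 141, 183, 189, 193, 222, 227, 231, 235]
  JekIV (TCGCC, off=2): starts [3, 16, 69, 80, 121, 132, 162, 169, 199, 205, 214] → cuts [5, 18, 71, 82, 123, 134, 164, 171, 201, 207, 216]

Pooled cuts: [5, 18, 26, 38, 43, 57, 64, 71, 76, 82, 94, 113, 123, 134, 137, 141, 164, 171, 176, 183, 189, 193, 201, 207, 216, 222, 227, 231, 235]

Fragments:
  [0,5): 5 bp
  [5,18): 13 bp
  [18,26): 8 bp
  [26,38): 12 bp
  [38,43): 5 bp
  [43,57): 14 bp
  [57,64): 7 bp
  [64,71): 7 bp
  [71,76): 5 bp
  [76,82): 6 bp
  [82,94): 12 bp
  [94,113): 19 bp
  [113,123): 10 bp
  [123,134): 11 bp
  [134,137): 3 bp
  [137,141): 4 bp
  [141,164): 23 bp
  [164,171): 7 bp
  [171,176): 5 bp
  [176,183): 7 bp
  [183,189): 6 bp
  [189,193): 4 bp
  [193,201): 8 bp
  [201,207): 6 bp
  [207,216): 9 bp
  [216,222): 6 bp
  [222,227): 5 bp
  [227,231): 4 bp
  [231,235): 4 bp
  [235,245): 10 bp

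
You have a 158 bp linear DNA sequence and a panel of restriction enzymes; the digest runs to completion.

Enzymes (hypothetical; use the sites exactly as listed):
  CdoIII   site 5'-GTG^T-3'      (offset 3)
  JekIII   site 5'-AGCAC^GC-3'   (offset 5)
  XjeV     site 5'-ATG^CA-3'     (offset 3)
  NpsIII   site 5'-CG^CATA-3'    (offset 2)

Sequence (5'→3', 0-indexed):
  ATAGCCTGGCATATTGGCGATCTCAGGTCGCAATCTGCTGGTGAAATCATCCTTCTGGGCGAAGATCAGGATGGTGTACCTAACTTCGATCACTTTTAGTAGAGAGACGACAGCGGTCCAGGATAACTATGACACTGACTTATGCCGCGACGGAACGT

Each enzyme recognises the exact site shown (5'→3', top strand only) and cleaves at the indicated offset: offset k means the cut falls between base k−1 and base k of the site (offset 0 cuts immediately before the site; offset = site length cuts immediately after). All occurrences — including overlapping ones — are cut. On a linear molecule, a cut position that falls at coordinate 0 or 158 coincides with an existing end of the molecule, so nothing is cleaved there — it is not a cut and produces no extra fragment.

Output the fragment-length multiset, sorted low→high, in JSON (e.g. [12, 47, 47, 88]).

[76,82]

Per-enzyme occurrences:
  CdoIII GTGT/3: at [73] ⇒ [76]
  JekIII (AGCACGC, off=5): no sites
  XjeV (ATGCA, off=3): no sites
  NpsIII (CGCATA, off=2): no sites

Pooled cuts: [76]

Fragment lengths:
  [0,76): 76 bp
  [76,158): 82 bp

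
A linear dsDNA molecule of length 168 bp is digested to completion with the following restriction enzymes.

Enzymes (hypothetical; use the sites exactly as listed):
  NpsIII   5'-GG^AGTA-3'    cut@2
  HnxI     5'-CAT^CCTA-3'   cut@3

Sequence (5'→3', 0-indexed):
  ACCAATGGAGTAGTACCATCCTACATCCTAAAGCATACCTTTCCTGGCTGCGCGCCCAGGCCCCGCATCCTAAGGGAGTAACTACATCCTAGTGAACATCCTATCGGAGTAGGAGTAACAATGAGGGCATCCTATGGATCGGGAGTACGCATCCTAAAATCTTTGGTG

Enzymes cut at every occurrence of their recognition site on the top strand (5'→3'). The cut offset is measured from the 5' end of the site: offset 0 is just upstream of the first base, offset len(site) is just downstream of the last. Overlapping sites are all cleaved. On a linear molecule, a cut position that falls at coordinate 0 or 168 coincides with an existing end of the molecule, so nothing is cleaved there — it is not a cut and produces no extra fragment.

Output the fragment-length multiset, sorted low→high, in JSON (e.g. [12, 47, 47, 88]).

Site scan:
  NpsIII (GGAGTA, off=2): starts [6, 74, 105, 111, 141] → cuts [8, 76, 107, 113, 143]
  HnxI (CATCCTA, off=3): starts [16, 23, 65, 84, 96, 127, 149] → cuts [19, 26, 68, 87, 99, 130, 152]

All cut coordinates (distinct, sorted): [8, 19, 26, 68, 76, 87, 99, 107, 113, 130, 143, 152]

Fragments:
  [0,8): 8 bp
  [8,19): 11 bp
  [19,26): 7 bp
  [26,68): 42 bp
  [68,76): 8 bp
  [76,87): 11 bp
  [87,99): 12 bp
  [99,107): 8 bp
  [107,113): 6 bp
  [113,130): 17 bp
  [130,143): 13 bp
  [143,152): 9 bp
  [152,168): 16 bp

[6,7,8,8,8,9,11,11,12,13,16,17,42]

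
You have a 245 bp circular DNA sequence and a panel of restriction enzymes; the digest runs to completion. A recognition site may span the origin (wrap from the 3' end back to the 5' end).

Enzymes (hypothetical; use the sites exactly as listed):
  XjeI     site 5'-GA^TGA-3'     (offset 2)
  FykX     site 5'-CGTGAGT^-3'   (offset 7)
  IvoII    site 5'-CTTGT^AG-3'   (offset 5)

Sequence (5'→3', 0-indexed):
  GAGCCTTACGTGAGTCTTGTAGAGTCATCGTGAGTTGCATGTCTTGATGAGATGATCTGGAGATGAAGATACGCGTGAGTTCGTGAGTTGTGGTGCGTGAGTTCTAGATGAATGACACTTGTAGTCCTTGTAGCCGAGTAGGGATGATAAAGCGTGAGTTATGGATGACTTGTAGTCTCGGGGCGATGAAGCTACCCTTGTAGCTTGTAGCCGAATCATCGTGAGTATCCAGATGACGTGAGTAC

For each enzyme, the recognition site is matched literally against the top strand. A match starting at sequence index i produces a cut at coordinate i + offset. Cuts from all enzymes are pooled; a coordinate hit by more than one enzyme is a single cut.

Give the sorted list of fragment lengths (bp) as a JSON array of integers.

[5,5,6,6,7,7,8,8,9,10,11,12,13,13,14,14,15,15,15,17,17,18]

Site scan:
  XjeI GATGA/2: at [45, 50, 61, 106, 142, 163, 184, 231] ⇒ [47, 52, 63, 108, 144, 165, 186, 233]
  FykX CGTGAGT/7: at [8, 28, 73, 81, 95, 152, 219, 236] ⇒ [15, 35, 80, 88, 102, 159, 226, 243]
  IvoII CTTGTAG/5: at [15, 117, 126, 168, 196, 203] ⇒ [20, 122, 131, 173, 201, 208]

All cut coordinates (distinct, sorted): [15, 20, 35, 47, 52, 63, 80, 88, 102, 108, 122, 131, 144, 159, 165, 173, 186, 201, 208, 226, 233, 243]

Fragments:
  15→20: 5 bp
  20→35: 15 bp
  35→47: 12 bp
  47→52: 5 bp
  52→63: 11 bp
  63→80: 17 bp
  80→88: 8 bp
  88→102: 14 bp
  102→108: 6 bp
  108→122: 14 bp
  122→131: 9 bp
  131→144: 13 bp
  144→159: 15 bp
  159→165: 6 bp
  165→173: 8 bp
  173→186: 13 bp
  186→201: 15 bp
  201→208: 7 bp
  208→226: 18 bp
  226→233: 7 bp
  233→243: 10 bp
  243→15 (wrap): 245-243+15 = 17 bp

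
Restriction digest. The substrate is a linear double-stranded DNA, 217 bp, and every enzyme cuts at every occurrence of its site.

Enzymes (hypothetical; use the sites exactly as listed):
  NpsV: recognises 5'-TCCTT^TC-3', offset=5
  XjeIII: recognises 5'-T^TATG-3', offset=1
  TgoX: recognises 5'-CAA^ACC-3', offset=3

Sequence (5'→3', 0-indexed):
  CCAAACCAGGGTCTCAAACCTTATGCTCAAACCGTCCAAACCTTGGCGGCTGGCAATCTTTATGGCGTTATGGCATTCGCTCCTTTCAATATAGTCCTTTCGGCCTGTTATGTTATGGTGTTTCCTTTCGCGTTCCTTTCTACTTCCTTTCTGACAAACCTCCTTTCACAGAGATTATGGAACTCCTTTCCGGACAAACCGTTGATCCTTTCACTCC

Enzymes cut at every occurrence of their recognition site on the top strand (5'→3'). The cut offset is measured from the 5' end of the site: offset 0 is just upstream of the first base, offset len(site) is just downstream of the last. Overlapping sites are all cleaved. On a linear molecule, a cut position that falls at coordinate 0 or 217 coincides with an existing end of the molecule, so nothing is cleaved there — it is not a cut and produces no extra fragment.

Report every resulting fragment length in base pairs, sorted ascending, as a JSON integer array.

[4,4,5,7,8,8,8,9,9,9,9,10,11,11,13,13,13,14,14,17,21]

Site scan:
  NpsV (TCCTTTC, off=5): starts [80, 94, 122, 133, 144, 160, 183, 205] → cuts [85, 99, 127, 138, 149, 165, 188, 210]
  XjeIII (TTATG, off=1): starts [20, 59, 67, 107, 112, 174] → cuts [21, 60, 68, 108, 113, 175]
  TgoX (CAAACC, off=3): starts [1, 14, 27, 36, 154, 194] → cuts [4, 17, 30, 39, 157, 197]

All cut coordinates (distinct, sorted): [4, 17, 21, 30, 39, 60, 68, 85, 99, 108, 113, 127, 138, 149, 157, 165, 175, 188, 197, 210]

Fragment lengths:
  [0,4): 4 bp
  [4,17): 13 bp
  [17,21): 4 bp
  [21,30): 9 bp
  [30,39): 9 bp
  [39,60): 21 bp
  [60,68): 8 bp
  [68,85): 17 bp
  [85,99): 14 bp
  [99,108): 9 bp
  [108,113): 5 bp
  [113,127): 14 bp
  [127,138): 11 bp
  [138,149): 11 bp
  [149,157): 8 bp
  [157,165): 8 bp
  [165,175): 10 bp
  [175,188): 13 bp
  [188,197): 9 bp
  [197,210): 13 bp
  [210,217): 7 bp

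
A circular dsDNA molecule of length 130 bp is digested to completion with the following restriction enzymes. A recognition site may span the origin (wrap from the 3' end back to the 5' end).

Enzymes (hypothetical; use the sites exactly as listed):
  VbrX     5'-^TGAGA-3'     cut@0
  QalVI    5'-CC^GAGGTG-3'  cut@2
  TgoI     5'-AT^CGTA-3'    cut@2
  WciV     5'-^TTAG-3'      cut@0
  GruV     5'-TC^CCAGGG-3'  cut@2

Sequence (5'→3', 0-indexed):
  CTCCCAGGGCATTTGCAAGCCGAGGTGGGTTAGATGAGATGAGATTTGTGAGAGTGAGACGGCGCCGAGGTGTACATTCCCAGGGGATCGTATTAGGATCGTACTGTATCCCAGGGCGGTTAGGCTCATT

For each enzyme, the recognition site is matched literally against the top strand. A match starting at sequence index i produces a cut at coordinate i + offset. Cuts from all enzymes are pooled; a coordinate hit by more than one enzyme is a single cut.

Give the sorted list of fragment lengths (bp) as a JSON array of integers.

[4,5,5,6,7,8,9,9,9,11,12,13,14,18]

Scan for sites:
  VbrX (TGAGA, off=0): starts [34, 39, 48, 54] → cuts [34, 39, 48, 54]
  QalVI (CCGAGGTG, off=2): starts [19, 64] → cuts [21, 66]
  TgoI (ATCGTA, off=2): starts [86, 97] → cuts [88, 99]
  WciV (TTAG, off=0): starts [29, 92, 119] → cuts [29, 92, 119]
  GruV (TCCCAGGG, off=2): starts [1, 77, 108] → cuts [3, 79, 110]

All cut coordinates (distinct, sorted): [3, 21, 29, 34, 39, 48, 54, 66, 79, 88, 92, 99, 110, 119]

Fragment lengths:
  3→21: 18 bp
  21→29: 8 bp
  29→34: 5 bp
  34→39: 5 bp
  39→48: 9 bp
  48→54: 6 bp
  54→66: 12 bp
  66→79: 13 bp
  79→88: 9 bp
  88→92: 4 bp
  92→99: 7 bp
  99→110: 11 bp
  110→119: 9 bp
  119→3 (wrap): 130-119+3 = 14 bp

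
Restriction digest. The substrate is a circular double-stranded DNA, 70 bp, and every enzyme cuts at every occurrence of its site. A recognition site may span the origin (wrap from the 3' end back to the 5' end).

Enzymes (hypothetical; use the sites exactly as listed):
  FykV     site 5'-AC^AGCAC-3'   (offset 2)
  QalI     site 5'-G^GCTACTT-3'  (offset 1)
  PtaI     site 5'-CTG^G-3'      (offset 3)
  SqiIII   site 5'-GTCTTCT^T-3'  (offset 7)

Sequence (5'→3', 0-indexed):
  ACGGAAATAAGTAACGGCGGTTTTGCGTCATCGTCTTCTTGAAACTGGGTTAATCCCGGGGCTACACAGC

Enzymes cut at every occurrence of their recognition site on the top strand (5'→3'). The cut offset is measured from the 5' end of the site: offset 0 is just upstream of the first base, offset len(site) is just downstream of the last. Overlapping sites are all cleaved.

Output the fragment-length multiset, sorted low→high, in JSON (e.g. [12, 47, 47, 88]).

Site scan:
  FykV (ACAGCAC, off=2): starts [65] → cuts [67]
  QalI (GGCTACTT, off=1): no sites
  PtaI (CTGG, off=3): starts [44] → cuts [47]
  SqiIII (GTCTTCTT, off=7): starts [32] → cuts [39]

Pooled cuts: [39, 47, 67]

Fragment lengths:
  39→47: 8 bp
  47→67: 20 bp
  67→39 (wrap): 70-67+39 = 42 bp

[8,20,42]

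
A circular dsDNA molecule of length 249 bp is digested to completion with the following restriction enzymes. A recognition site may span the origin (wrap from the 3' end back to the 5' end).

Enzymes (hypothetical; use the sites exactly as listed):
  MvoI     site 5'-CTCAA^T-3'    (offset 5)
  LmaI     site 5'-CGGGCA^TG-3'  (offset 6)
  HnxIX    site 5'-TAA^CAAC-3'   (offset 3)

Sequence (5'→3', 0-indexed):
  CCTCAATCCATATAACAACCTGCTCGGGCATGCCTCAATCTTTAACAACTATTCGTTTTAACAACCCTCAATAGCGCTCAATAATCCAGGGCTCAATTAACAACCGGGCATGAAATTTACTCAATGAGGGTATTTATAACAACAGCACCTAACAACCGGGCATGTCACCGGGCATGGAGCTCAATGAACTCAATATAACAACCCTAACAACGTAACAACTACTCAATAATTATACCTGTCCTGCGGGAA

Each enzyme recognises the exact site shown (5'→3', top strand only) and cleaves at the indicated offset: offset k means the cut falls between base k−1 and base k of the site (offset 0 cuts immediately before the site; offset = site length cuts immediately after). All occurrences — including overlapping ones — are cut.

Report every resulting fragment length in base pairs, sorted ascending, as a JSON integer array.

Site scan:
  MvoI (CTCAAT, off=5): starts [1, 33, 66, 76, 91, 119, 179, 188, 221] → cuts [6, 38, 71, 81, 96, 124, 184, 193, 226]
  LmaI (CGGGCATG, off=6): starts [24, 104, 156, 168] → cuts [30, 110, 162, 174]
  HnxIX (TAACAAC, off=3): starts [12, 42, 58, 97, 136, 149, 195, 204, 212] → cuts [15, 45, 61, 100, 139, 152, 198, 207, 215]

All cut coordinates (distinct, sorted): [6, 15, 30, 38, 45, 61, 71, 81, 96, 100, 110, 124, 139, 152, 162, 174, 184, 193, 198, 207, 215, 226]

Fragment lengths:
  6→15: 9 bp
  15→30: 15 bp
  30→38: 8 bp
  38→45: 7 bp
  45→61: 16 bp
  61→71: 10 bp
  71→81: 10 bp
  81→96: 15 bp
  96→100: 4 bp
  100→110: 10 bp
  110→124: 14 bp
  124→139: 15 bp
  139→152: 13 bp
  152→162: 10 bp
  162→174: 12 bp
  174→184: 10 bp
  184→193: 9 bp
  193→198: 5 bp
  198→207: 9 bp
  207→215: 8 bp
  215→226: 11 bp
  226→6 (wrap): 249-226+6 = 29 bp

[4,5,7,8,8,9,9,9,10,10,10,10,10,11,12,13,14,15,15,15,16,29]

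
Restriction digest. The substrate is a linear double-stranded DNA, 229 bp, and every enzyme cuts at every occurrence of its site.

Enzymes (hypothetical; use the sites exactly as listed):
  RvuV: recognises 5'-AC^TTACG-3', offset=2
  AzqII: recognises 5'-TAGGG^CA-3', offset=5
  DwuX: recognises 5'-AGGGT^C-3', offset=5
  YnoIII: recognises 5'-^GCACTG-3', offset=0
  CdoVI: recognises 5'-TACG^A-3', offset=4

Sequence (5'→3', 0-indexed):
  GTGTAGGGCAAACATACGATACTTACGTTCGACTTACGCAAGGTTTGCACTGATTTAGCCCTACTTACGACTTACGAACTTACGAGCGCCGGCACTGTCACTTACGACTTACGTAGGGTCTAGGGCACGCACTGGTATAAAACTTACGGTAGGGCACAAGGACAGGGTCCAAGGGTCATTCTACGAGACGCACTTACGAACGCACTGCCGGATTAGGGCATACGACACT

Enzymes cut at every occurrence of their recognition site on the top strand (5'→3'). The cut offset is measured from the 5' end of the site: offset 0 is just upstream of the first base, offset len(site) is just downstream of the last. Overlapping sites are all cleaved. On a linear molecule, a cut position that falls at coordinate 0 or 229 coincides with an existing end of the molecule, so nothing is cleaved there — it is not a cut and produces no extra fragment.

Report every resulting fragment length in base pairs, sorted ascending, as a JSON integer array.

Per-enzyme occurrences:
  RvuV ACTTACG/2: at [20, 31, 62, 69, 77, 99, 106, 141, 191] ⇒ [22, 33, 64, 71, 79, 101, 108, 143, 193]
  AzqII TAGGGCA/5: at [3, 120, 149, 213] ⇒ [8, 125, 154, 218]
  DwuX AGGGTC/5: at [114, 163, 171] ⇒ [119, 168, 176]
  YnoIII GCACTG/0: at [46, 91, 128, 201] ⇒ [46, 91, 128, 201]
  CdoVI TACGA/4: at [14, 65, 72, 80, 102, 181, 194, 220] ⇒ [18, 69, 76, 84, 106, 185, 198, 224]

All cut coordinates (distinct, sorted): [8, 18, 22, 33, 46, 64, 69, 71, 76, 79, 84, 91, 101, 106, 108, 119, 125, 128, 143, 154, 168, 176, 185, 193, 198, 201, 218, 224]

Fragment lengths:
  [0,8): 8 bp
  [8,18): 10 bp
  [18,22): 4 bp
  [22,33): 11 bp
  [33,46): 13 bp
  [46,64): 18 bp
  [64,69): 5 bp
  [69,71): 2 bp
  [71,76): 5 bp
  [76,79): 3 bp
  [79,84): 5 bp
  [84,91): 7 bp
  [91,101): 10 bp
  [101,106): 5 bp
  [106,108): 2 bp
  [108,119): 11 bp
  [119,125): 6 bp
  [125,128): 3 bp
  [128,143): 15 bp
  [143,154): 11 bp
  [154,168): 14 bp
  [168,176): 8 bp
  [176,185): 9 bp
  [185,193): 8 bp
  [193,198): 5 bp
  [198,201): 3 bp
  [201,218): 17 bp
  [218,224): 6 bp
  [224,229): 5 bp

[2,2,3,3,3,4,5,5,5,5,5,5,6,6,7,8,8,8,9,10,10,11,11,11,13,14,15,17,18]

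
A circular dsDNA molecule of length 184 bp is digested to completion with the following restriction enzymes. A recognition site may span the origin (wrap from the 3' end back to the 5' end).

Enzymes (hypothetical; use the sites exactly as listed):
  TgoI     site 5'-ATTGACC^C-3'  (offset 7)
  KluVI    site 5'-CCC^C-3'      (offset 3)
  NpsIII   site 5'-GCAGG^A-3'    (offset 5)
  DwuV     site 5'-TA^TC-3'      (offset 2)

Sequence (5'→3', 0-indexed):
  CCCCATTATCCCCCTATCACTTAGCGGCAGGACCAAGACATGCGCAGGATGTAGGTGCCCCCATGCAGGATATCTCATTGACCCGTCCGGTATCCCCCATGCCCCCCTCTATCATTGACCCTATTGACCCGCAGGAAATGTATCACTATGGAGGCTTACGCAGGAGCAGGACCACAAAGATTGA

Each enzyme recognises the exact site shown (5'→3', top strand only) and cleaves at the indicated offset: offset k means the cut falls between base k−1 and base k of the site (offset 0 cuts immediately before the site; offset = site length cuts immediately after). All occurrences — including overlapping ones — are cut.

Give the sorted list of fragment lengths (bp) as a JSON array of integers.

[1,1,1,1,1,1,3,3,4,4,5,5,6,6,7,7,8,9,9,9,11,12,15,16,17,22]

Site scan:
  TgoI ATTGACCC/7: at [76, 113, 122, 179] ⇒ [2, 83, 120, 129]
  KluVI CCCC/3: at [0, 9, 10, 57, 58, 93, 94, 101, 102, 103] ⇒ [3, 12, 13, 60, 61, 96, 97, 104, 105, 106]
  NpsIII GCAGGA/5: at [26, 43, 64, 130, 159, 165] ⇒ [31, 48, 69, 135, 164, 170]
  DwuV TATC/2: at [6, 14, 70, 90, 109, 140] ⇒ [8, 16, 72, 92, 111, 142]

Pooled cuts: [2, 3, 8, 12, 13, 16, 31, 48, 60, 61, 69, 72, 83, 92, 96, 97, 104, 105, 106, 111, 120, 129, 135, 142, 164, 170]

Fragments:
  2→3: 1 bp
  3→8: 5 bp
  8→12: 4 bp
  12→13: 1 bp
  13→16: 3 bp
  16→31: 15 bp
  31→48: 17 bp
  48→60: 12 bp
  60→61: 1 bp
  61→69: 8 bp
  69→72: 3 bp
  72→83: 11 bp
  83→92: 9 bp
  92→96: 4 bp
  96→97: 1 bp
  97→104: 7 bp
  104→105: 1 bp
  105→106: 1 bp
  106→111: 5 bp
  111→120: 9 bp
  120→129: 9 bp
  129→135: 6 bp
  135→142: 7 bp
  142→164: 22 bp
  164→170: 6 bp
  170→2 (wrap): 184-170+2 = 16 bp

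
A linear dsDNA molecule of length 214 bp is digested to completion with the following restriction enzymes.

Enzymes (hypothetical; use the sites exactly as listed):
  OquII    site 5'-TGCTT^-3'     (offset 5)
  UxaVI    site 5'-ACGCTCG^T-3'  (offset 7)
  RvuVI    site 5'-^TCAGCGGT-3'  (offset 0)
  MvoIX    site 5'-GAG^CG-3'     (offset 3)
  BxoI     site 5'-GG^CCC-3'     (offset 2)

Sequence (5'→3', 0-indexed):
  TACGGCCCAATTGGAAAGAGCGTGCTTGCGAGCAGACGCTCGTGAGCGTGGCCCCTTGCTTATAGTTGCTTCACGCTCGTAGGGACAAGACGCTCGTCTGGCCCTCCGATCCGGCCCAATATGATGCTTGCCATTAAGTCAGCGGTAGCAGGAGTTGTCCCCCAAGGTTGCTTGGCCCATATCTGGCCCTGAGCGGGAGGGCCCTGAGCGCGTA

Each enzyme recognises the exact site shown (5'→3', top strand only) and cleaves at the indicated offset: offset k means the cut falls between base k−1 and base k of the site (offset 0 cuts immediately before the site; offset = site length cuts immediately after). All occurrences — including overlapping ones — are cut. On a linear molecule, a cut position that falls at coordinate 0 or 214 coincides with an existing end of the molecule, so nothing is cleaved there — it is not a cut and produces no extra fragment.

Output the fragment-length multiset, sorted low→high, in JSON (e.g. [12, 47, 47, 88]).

Scan for sites:
  OquII TGCTT/5: at [22, 56, 66, 124, 168] ⇒ [27, 61, 71, 129, 173]
  UxaVI ACGCTCGT/7: at [35, 72, 89] ⇒ [42, 79, 96]
  RvuVI TCAGCGGT/0: at [138] ⇒ [138]
  MvoIX GAGCG/3: at [17, 43, 190, 205] ⇒ [20, 46, 193, 208]
  BxoI GGCCC/2: at [3, 49, 99, 112, 173, 184, 199] ⇒ [5, 51, 101, 114, 175, 186, 201]

All cut coordinates (distinct, sorted): [5, 20, 27, 42, 46, 51, 61, 71, 79, 96, 101, 114, 129, 138, 173, 175, 186, 193, 201, 208]

Fragments:
  [0,5): 5 bp
  [5,20): 15 bp
  [20,27): 7 bp
  [27,42): 15 bp
  [42,46): 4 bp
  [46,51): 5 bp
  [51,61): 10 bp
  [61,71): 10 bp
  [71,79): 8 bp
  [79,96): 17 bp
  [96,101): 5 bp
  [101,114): 13 bp
  [114,129): 15 bp
  [129,138): 9 bp
  [138,173): 35 bp
  [173,175): 2 bp
  [175,186): 11 bp
  [186,193): 7 bp
  [193,201): 8 bp
  [201,208): 7 bp
  [208,214): 6 bp

[2,4,5,5,5,6,7,7,7,8,8,9,10,10,11,13,15,15,15,17,35]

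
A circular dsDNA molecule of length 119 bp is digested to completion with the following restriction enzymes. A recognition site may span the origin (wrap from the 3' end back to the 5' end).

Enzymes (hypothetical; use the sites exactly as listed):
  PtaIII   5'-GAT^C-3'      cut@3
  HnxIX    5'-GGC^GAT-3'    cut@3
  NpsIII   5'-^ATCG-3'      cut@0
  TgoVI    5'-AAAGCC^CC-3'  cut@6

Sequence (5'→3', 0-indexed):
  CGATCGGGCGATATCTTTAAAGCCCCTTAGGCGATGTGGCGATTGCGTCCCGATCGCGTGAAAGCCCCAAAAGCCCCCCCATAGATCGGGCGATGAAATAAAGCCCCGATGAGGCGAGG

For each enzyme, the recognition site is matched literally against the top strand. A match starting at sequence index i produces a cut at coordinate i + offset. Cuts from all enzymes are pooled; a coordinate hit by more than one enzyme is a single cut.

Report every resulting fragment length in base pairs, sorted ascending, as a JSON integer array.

[1,2,2,2,5,5,8,8,9,9,12,12,14,15,15]

Scan for sites:
  PtaIII (GATC, off=3): starts [1, 51, 83] → cuts [4, 54, 86]
  HnxIX (GGCGAT, off=3): starts [6, 29, 37, 88, 117] → cuts [1, 9, 32, 40, 91]
  NpsIII (ATCG, off=0): starts [2, 52, 84] → cuts [2, 52, 84]
  TgoVI (AAAGCCCC, off=6): starts [18, 60, 69, 99] → cuts [24, 66, 75, 105]

All cut coordinates (distinct, sorted): [1, 2, 4, 9, 24, 32, 40, 52, 54, 66, 75, 84, 86, 91, 105]

Fragment lengths:
  1→2: 1 bp
  2→4: 2 bp
  4→9: 5 bp
  9→24: 15 bp
  24→32: 8 bp
  32→40: 8 bp
  40→52: 12 bp
  52→54: 2 bp
  54→66: 12 bp
  66→75: 9 bp
  75→84: 9 bp
  84→86: 2 bp
  86→91: 5 bp
  91→105: 14 bp
  105→1 (wrap): 119-105+1 = 15 bp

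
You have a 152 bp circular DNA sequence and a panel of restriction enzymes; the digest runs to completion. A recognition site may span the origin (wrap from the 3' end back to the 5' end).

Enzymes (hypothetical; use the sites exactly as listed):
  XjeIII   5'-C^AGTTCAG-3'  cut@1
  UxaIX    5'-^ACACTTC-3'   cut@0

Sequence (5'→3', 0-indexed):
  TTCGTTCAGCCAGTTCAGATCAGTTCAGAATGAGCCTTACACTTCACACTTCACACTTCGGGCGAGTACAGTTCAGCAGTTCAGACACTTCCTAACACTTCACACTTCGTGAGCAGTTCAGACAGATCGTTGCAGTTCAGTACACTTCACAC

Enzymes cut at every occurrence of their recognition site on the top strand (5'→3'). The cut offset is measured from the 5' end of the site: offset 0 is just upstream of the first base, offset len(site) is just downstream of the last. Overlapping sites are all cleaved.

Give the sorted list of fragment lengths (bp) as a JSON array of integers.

Site scan:
  XjeIII (CAGTTCAG, off=1): starts [10, 20, 68, 76, 113, 132] → cuts [11, 21, 69, 77, 114, 133]
  UxaIX (ACACTTC, off=0): starts [38, 45, 52, 84, 94, 101, 141, 148] → cuts [38, 45, 52, 84, 94, 101, 141, 148]

All cut coordinates (distinct, sorted): [11, 21, 38, 45, 52, 69, 77, 84, 94, 101, 114, 133, 141, 148]

Fragment lengths:
  11→21: 10 bp
  21→38: 17 bp
  38→45: 7 bp
  45→52: 7 bp
  52→69: 17 bp
  69→77: 8 bp
  77→84: 7 bp
  84→94: 10 bp
  94→101: 7 bp
  101→114: 13 bp
  114→133: 19 bp
  133→141: 8 bp
  141→148: 7 bp
  148→11 (wrap): 152-148+11 = 15 bp

[7,7,7,7,7,8,8,10,10,13,15,17,17,19]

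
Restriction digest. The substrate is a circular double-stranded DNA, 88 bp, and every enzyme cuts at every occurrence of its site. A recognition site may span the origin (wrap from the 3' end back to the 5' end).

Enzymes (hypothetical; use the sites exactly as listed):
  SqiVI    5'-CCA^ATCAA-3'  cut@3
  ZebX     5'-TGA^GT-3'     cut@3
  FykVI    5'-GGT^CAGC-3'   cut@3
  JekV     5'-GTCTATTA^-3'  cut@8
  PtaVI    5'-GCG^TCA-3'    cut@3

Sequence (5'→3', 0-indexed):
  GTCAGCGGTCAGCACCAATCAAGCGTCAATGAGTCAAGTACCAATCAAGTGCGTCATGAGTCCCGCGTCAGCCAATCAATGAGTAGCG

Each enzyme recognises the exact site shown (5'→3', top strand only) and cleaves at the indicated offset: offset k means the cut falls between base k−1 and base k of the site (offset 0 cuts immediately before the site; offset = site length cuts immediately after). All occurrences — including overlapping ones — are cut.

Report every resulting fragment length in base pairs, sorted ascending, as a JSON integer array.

[6,7,7,7,8,8,8,8,8,10,11]

Scan for sites:
  SqiVI (CCAATCAA, off=3): starts [14, 40, 71] → cuts [17, 43, 74]
  ZebX (TGAGT, off=3): starts [29, 56, 79] → cuts [32, 59, 82]
  FykVI (GGTCAGC, off=3): starts [6, 87] → cuts [2, 9]
  JekV (GTCTATTA, off=8): no sites
  PtaVI (GCGTCA, off=3): starts [22, 50, 64] → cuts [25, 53, 67]

Pooled cuts: [2, 9, 17, 25, 32, 43, 53, 59, 67, 74, 82]

Fragments:
  2→9: 7 bp
  9→17: 8 bp
  17→25: 8 bp
  25→32: 7 bp
  32→43: 11 bp
  43→53: 10 bp
  53→59: 6 bp
  59→67: 8 bp
  67→74: 7 bp
  74→82: 8 bp
  82→2 (wrap): 88-82+2 = 8 bp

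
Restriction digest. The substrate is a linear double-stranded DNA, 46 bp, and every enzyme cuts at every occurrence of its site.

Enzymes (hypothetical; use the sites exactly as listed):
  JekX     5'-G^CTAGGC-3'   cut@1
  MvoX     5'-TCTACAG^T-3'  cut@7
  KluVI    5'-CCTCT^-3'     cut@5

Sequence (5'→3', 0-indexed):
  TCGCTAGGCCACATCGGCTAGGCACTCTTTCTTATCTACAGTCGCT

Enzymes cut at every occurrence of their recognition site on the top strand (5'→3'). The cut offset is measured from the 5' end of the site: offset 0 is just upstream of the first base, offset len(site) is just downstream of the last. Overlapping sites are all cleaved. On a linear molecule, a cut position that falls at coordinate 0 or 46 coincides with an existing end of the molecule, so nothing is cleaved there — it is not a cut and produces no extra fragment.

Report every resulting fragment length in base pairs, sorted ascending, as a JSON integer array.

[3,5,14,24]

Per-enzyme occurrences:
  JekX GCTAGGC/1: at [2, 16] ⇒ [3, 17]
  MvoX TCTACAGT/7: at [34] ⇒ [41]
  KluVI (CCTCT, off=5): no sites

All cut coordinates (distinct, sorted): [3, 17, 41]

Fragments:
  [0,3): 3 bp
  [3,17): 14 bp
  [17,41): 24 bp
  [41,46): 5 bp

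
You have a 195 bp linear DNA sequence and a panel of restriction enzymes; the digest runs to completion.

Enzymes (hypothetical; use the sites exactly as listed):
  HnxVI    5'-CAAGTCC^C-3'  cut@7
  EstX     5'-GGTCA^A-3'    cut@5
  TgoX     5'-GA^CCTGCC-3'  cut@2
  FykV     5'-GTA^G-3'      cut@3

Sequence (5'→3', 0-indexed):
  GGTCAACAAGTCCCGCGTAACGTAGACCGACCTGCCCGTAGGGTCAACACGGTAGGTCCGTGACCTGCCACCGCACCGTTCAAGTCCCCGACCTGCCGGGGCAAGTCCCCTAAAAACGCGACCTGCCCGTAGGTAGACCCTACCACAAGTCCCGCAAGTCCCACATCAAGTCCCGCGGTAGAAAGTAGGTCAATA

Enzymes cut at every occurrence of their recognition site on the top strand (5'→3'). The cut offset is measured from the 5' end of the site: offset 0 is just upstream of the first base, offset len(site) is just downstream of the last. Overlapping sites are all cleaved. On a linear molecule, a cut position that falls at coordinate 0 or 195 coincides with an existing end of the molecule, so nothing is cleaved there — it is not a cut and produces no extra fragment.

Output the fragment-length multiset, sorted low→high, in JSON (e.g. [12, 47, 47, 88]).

[3,4,4,5,5,6,6,7,7,8,8,9,9,10,10,11,12,13,17,17,24]

Scan for sites:
  HnxVI (CAAGTCCC, off=7): starts [6, 80, 101, 145, 154, 166] → cuts [13, 87, 108, 152, 161, 173]
  EstX (GGTCAA, off=5): starts [0, 41, 187] → cuts [5, 46, 192]
  TgoX (GACCTGCC, off=2): starts [28, 61, 89, 119] → cuts [30, 63, 91, 121]
  FykV (GTAG, off=3): starts [21, 37, 51, 128, 132, 177, 184] → cuts [24, 40, 54, 131, 135, 180, 187]

Pooled cuts: [5, 13, 24, 30, 40, 46, 54, 63, 87, 91, 108, 121, 131, 135, 152, 161, 173, 180, 187, 192]

Fragment lengths:
  [0,5): 5 bp
  [5,13): 8 bp
  [13,24): 11 bp
  [24,30): 6 bp
  [30,40): 10 bp
  [40,46): 6 bp
  [46,54): 8 bp
  [54,63): 9 bp
  [63,87): 24 bp
  [87,91): 4 bp
  [91,108): 17 bp
  [108,121): 13 bp
  [121,131): 10 bp
  [131,135): 4 bp
  [135,152): 17 bp
  [152,161): 9 bp
  [161,173): 12 bp
  [173,180): 7 bp
  [180,187): 7 bp
  [187,192): 5 bp
  [192,195): 3 bp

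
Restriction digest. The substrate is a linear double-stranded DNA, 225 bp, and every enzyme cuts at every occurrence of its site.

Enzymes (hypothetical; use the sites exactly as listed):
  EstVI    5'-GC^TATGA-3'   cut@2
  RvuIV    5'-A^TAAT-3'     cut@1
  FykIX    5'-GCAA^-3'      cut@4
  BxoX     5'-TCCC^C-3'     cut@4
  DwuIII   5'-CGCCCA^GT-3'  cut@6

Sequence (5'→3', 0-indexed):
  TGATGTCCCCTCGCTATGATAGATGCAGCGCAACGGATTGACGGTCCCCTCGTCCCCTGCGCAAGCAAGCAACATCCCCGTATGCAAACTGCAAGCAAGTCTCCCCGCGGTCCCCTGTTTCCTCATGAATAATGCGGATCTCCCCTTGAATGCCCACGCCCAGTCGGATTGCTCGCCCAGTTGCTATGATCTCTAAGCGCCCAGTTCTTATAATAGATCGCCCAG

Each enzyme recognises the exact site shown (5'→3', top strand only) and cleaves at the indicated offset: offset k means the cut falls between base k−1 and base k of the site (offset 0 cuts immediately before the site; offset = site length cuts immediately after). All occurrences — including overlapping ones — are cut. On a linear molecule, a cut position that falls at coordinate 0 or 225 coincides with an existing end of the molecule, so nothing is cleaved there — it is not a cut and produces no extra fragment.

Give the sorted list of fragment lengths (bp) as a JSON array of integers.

[4,4,4,5,5,6,7,7,7,8,8,9,9,9,15,15,15,15,17,18,19,19]

Site scan:
  EstVI (GCTATGA, off=2): starts [12, 182] → cuts [14, 184]
  RvuIV (ATAAT, off=1): starts [128, 209] → cuts [129, 210]
  FykIX (GCAA, off=4): starts [29, 60, 64, 68, 83, 90, 94] → cuts [33, 64, 68, 72, 87, 94, 98]
  BxoX (TCCCC, off=4): starts [5, 44, 52, 74, 101, 110, 140] → cuts [9, 48, 56, 78, 105, 114, 144]
  DwuIII (CGCCCAGT, off=6): starts [156, 173, 197] → cuts [162, 179, 203]

All cut coordinates (distinct, sorted): [9, 14, 33, 48, 56, 64, 68, 72, 78, 87, 94, 98, 105, 114, 129, 144, 162, 179, 184, 203, 210]

Fragments:
  [0,9): 9 bp
  [9,14): 5 bp
  [14,33): 19 bp
  [33,48): 15 bp
  [48,56): 8 bp
  [56,64): 8 bp
  [64,68): 4 bp
  [68,72): 4 bp
  [72,78): 6 bp
  [78,87): 9 bp
  [87,94): 7 bp
  [94,98): 4 bp
  [98,105): 7 bp
  [105,114): 9 bp
  [114,129): 15 bp
  [129,144): 15 bp
  [144,162): 18 bp
  [162,179): 17 bp
  [179,184): 5 bp
  [184,203): 19 bp
  [203,210): 7 bp
  [210,225): 15 bp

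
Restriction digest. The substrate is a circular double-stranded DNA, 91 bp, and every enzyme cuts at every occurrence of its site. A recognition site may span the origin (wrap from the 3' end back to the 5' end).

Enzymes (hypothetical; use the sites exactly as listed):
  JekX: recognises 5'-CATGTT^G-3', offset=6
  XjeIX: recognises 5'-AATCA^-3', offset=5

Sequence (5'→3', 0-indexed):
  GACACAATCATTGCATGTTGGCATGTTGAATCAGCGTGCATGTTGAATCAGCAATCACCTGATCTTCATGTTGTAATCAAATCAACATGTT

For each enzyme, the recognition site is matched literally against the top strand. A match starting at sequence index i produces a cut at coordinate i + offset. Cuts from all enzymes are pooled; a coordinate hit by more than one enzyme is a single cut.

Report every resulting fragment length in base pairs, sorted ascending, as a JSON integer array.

Site scan:
  JekX CATGTTG/6: at [13, 21, 38, 66, 85] ⇒ [0, 19, 27, 44, 72]
  XjeIX AATCA/5: at [5, 28, 45, 52, 74, 79] ⇒ [10, 33, 50, 57, 79, 84]

All cut coordinates (distinct, sorted): [0, 10, 19, 27, 33, 44, 50, 57, 72, 79, 84]

Fragments:
  0→10: 10 bp
  10→19: 9 bp
  19→27: 8 bp
  27→33: 6 bp
  33→44: 11 bp
  44→50: 6 bp
  50→57: 7 bp
  57→72: 15 bp
  72→79: 7 bp
  79→84: 5 bp
  84→0 (wrap): 91-84+0 = 7 bp

[5,6,6,7,7,7,8,9,10,11,15]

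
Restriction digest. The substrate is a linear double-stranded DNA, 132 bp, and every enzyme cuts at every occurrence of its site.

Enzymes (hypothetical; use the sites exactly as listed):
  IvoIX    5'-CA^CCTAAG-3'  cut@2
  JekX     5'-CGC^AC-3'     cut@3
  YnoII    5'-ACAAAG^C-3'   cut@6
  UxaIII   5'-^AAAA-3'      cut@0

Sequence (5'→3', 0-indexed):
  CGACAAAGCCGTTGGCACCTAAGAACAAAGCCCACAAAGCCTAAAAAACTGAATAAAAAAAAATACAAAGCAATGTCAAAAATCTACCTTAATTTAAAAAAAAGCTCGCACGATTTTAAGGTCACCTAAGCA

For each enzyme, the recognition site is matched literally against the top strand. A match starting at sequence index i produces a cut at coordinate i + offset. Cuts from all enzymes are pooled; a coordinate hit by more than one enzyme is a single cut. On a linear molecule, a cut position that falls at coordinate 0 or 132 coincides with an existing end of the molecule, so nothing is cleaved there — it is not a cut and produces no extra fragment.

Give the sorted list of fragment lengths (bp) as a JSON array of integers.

[1,1,1,1,1,1,1,1,1,1,1,1,3,7,8,8,9,9,10,10,11,13,15,17]

Site scan:
  IvoIX (CACCTAAG, off=2): starts [15, 122] → cuts [17, 124]
  JekX (CGCAC, off=3): starts [106] → cuts [109]
  YnoII (ACAAAGC, off=6): starts [2, 24, 33, 64] → cuts [8, 30, 39, 70]
  UxaIII (AAAA, off=0): starts [42, 43, 44, 54, 55, 56, 57, 58, 59, 77, 78, 95, 96, 97, 98, 99] → cuts [42, 43, 44, 54, 55, 56, 57, 58, 59, 77, 78, 95, 96, 97, 98, 99]

All cut coordinates (distinct, sorted): [8, 17, 30, 39, 42, 43, 44, 54, 55, 56, 57, 58, 59, 70, 77, 78, 95, 96, 97, 98, 99, 109, 124]

Fragments:
  [0,8): 8 bp
  [8,17): 9 bp
  [17,30): 13 bp
  [30,39): 9 bp
  [39,42): 3 bp
  [42,43): 1 bp
  [43,44): 1 bp
  [44,54): 10 bp
  [54,55): 1 bp
  [55,56): 1 bp
  [56,57): 1 bp
  [57,58): 1 bp
  [58,59): 1 bp
  [59,70): 11 bp
  [70,77): 7 bp
  [77,78): 1 bp
  [78,95): 17 bp
  [95,96): 1 bp
  [96,97): 1 bp
  [97,98): 1 bp
  [98,99): 1 bp
  [99,109): 10 bp
  [109,124): 15 bp
  [124,132): 8 bp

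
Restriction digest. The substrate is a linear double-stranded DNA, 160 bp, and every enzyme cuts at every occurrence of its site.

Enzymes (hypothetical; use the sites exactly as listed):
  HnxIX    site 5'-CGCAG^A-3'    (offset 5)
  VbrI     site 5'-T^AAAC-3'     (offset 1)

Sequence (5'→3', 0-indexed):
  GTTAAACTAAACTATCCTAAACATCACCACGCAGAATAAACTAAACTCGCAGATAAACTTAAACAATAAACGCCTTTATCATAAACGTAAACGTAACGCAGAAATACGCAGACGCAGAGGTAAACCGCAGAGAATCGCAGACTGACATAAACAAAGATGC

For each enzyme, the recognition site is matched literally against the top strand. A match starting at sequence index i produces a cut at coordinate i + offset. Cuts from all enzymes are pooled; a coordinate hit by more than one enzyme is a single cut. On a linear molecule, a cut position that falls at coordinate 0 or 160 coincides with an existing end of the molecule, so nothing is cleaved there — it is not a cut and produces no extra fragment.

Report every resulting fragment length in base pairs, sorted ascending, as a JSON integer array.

[2,3,3,4,5,5,6,6,6,7,8,9,10,10,10,10,12,13,15,16]

Scan for sites:
  HnxIX CGCAGA/5: at [29, 47, 96, 106, 112, 125, 135] ⇒ [34, 52, 101, 111, 117, 130, 140]
  VbrI TAAAC/1: at [2, 7, 17, 36, 41, 53, 59, 66, 81, 87, 120, 147] ⇒ [3, 8, 18, 37, 42, 54, 60, 67, 82, 88, 121, 148]

All cut coordinates (distinct, sorted): [3, 8, 18, 34, 37, 42, 52, 54, 60, 67, 82, 88, 101, 111, 117, 121, 130, 140, 148]

Fragments:
  [0,3): 3 bp
  [3,8): 5 bp
  [8,18): 10 bp
  [18,34): 16 bp
  [34,37): 3 bp
  [37,42): 5 bp
  [42,52): 10 bp
  [52,54): 2 bp
  [54,60): 6 bp
  [60,67): 7 bp
  [67,82): 15 bp
  [82,88): 6 bp
  [88,101): 13 bp
  [101,111): 10 bp
  [111,117): 6 bp
  [117,121): 4 bp
  [121,130): 9 bp
  [130,140): 10 bp
  [140,148): 8 bp
  [148,160): 12 bp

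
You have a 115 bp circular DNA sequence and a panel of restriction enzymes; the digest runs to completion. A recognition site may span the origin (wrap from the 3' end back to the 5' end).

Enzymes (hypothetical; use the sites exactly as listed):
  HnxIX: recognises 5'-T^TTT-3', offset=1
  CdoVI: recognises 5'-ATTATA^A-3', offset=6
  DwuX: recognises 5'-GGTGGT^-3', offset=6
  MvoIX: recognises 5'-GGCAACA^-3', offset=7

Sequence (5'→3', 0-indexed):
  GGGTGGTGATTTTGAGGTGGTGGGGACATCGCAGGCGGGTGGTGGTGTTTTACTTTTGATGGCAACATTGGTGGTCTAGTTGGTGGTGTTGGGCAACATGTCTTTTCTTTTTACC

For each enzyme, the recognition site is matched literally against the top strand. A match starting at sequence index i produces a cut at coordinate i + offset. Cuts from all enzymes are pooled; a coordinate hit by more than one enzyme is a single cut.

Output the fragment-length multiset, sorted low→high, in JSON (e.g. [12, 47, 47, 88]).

Site scan:
  HnxIX (TTTT, off=1): starts [9, 47, 53, 102, 107, 108] → cuts [10, 48, 54, 103, 108, 109]
  CdoVI (ATTATAA, off=6): no sites
  DwuX (GGTGGT, off=6): starts [1, 15, 37, 40, 69, 81] → cuts [7, 21, 43, 46, 75, 87]
  MvoIX (GGCAACA, off=7): starts [60, 91] → cuts [67, 98]

All cut coordinates (distinct, sorted): [7, 10, 21, 43, 46, 48, 54, 67, 75, 87, 98, 103, 108, 109]

Fragments:
  7→10: 3 bp
  10→21: 11 bp
  21→43: 22 bp
  43→46: 3 bp
  46→48: 2 bp
  48→54: 6 bp
  54→67: 13 bp
  67→75: 8 bp
  75→87: 12 bp
  87→98: 11 bp
  98→103: 5 bp
  103→108: 5 bp
  108→109: 1 bp
  109→7 (wrap): 115-109+7 = 13 bp

[1,2,3,3,5,5,6,8,11,11,12,13,13,22]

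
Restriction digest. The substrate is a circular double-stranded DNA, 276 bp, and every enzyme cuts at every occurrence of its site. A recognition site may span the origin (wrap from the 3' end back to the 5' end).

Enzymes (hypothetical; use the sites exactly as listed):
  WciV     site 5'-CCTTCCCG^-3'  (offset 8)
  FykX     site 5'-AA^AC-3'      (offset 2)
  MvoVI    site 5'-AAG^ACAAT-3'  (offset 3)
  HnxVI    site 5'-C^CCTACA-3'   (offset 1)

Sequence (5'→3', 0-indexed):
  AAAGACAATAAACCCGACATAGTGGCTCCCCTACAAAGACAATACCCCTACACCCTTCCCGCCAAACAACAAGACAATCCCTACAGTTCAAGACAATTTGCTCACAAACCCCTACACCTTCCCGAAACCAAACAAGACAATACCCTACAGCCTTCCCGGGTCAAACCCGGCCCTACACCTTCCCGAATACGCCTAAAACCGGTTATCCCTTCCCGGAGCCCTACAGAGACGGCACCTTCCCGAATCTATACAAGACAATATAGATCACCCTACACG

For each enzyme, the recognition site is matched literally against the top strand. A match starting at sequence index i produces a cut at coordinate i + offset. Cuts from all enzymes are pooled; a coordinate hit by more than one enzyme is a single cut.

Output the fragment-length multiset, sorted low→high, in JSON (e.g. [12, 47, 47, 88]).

Scan for sites:
  WciV (CCTTCCCG, off=8): starts [53, 116, 150, 177, 207, 234] → cuts [61, 124, 158, 185, 215, 242]
  FykX (AAAC, off=2): starts [9, 63, 105, 124, 129, 162, 195] → cuts [11, 65, 107, 126, 131, 164, 197]
  MvoVI (AAGACAAT, off=3): starts [1, 35, 70, 89, 133, 251] → cuts [4, 38, 73, 92, 136, 254]
  HnxVI (CCCTACA, off=1): starts [28, 45, 78, 109, 142, 170, 218, 267] → cuts [29, 46, 79, 110, 143, 171, 219, 268]

All cut coordinates (distinct, sorted): [4, 11, 29, 38, 46, 61, 65, 73, 79, 92, 107, 110, 124, 126, 131, 136, 143, 158, 164, 171, 185, 197, 215, 219, 242, 254, 268]

Fragment lengths:
  4→11: 7 bp
  11→29: 18 bp
  29→38: 9 bp
  38→46: 8 bp
  46→61: 15 bp
  61→65: 4 bp
  65→73: 8 bp
  73→79: 6 bp
  79→92: 13 bp
  92→107: 15 bp
  107→110: 3 bp
  110→124: 14 bp
  124→126: 2 bp
  126→131: 5 bp
  131→136: 5 bp
  136→143: 7 bp
  143→158: 15 bp
  158→164: 6 bp
  164→171: 7 bp
  171→185: 14 bp
  185→197: 12 bp
  197→215: 18 bp
  215→219: 4 bp
  219→242: 23 bp
  242→254: 12 bp
  254→268: 14 bp
  268→4 (wrap): 276-268+4 = 12 bp

[2,3,4,4,5,5,6,6,7,7,7,8,8,9,12,12,12,13,14,14,14,15,15,15,18,18,23]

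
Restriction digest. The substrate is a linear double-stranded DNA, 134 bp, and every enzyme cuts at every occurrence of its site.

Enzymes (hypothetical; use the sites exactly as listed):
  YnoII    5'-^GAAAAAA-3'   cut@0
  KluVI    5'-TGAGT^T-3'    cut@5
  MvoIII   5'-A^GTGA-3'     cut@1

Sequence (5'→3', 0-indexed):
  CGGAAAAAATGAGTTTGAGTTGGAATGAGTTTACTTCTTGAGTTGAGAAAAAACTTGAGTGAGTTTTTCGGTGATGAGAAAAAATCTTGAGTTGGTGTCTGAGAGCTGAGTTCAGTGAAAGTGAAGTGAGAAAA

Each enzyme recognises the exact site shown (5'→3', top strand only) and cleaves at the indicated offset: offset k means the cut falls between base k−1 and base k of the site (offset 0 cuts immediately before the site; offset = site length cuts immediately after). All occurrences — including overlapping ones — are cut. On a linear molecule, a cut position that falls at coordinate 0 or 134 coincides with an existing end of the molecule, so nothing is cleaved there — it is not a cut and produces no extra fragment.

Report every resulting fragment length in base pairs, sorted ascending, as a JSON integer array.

[2,3,3,5,6,6,6,9,10,12,12,13,13,15,19]

Site scan:
  YnoII (GAAAAAA, off=0): starts [2, 46, 77] → cuts [2, 46, 77]
  KluVI (TGAGTT, off=5): starts [9, 15, 25, 38, 59, 87, 106] → cuts [14, 20, 30, 43, 64, 92, 111]
  MvoIII (AGTGA, off=1): starts [57, 113, 119, 124] → cuts [58, 114, 120, 125]

Pooled cuts: [2, 14, 20, 30, 43, 46, 58, 64, 77, 92, 111, 114, 120, 125]

Fragment lengths:
  [0,2): 2 bp
  [2,14): 12 bp
  [14,20): 6 bp
  [20,30): 10 bp
  [30,43): 13 bp
  [43,46): 3 bp
  [46,58): 12 bp
  [58,64): 6 bp
  [64,77): 13 bp
  [77,92): 15 bp
  [92,111): 19 bp
  [111,114): 3 bp
  [114,120): 6 bp
  [120,125): 5 bp
  [125,134): 9 bp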